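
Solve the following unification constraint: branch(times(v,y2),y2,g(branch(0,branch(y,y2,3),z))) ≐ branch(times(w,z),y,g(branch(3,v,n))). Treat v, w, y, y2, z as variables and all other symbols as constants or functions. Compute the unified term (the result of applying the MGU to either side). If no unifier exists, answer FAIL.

FAIL

Decompose branch/3: times(v,y2) ≐ times(w,z),  y2 ≐ y,  g(branch(0,branch(y,y2,3),z)) ≐ g(branch(3,v,n)).
Decompose times/2: v ≐ w,  y2 ≐ z.
Bind v := w; substituting into the one remaining equation that mentions v gives: g(branch(0,branch(y,y2,3),z)) ≐ g(branch(3,w,n)).
Bind y2 := z; substituting into the remaining equations gives: z ≐ y,  g(branch(0,branch(y,z,3),z)) ≐ g(branch(3,w,n)).
Bind z := y; substituting into the remaining equation gives: g(branch(0,branch(y,y,3),y)) ≐ g(branch(3,w,n)). Substituting into the earlier binding gives y2 := y.
Decompose g/1: branch(0,branch(y,y,3),y) ≐ branch(3,w,n).
Decompose branch/3: 0 ≐ 3,  branch(y,y,3) ≐ w,  y ≐ n.
Clash: constants 0 and 3 differ; no unifier exists.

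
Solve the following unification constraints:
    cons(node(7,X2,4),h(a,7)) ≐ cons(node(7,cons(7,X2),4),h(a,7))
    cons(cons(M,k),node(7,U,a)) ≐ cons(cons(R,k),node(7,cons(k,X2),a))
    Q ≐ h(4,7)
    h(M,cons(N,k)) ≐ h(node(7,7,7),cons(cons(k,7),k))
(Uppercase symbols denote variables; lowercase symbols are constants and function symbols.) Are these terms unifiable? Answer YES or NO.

NO

Decompose cons/2: node(7,X2,4) ≐ node(7,cons(7,X2),4),  h(a,7) ≐ h(a,7).
Decompose node/3: 7 ≐ 7,  X2 ≐ cons(7,X2),  4 ≐ 4.
Delete trivial equation 7 ≐ 7.
Occurs check fails: X2 occurs in cons(7,X2); the equation X2 ≐ cons(7,X2) has no finite solution.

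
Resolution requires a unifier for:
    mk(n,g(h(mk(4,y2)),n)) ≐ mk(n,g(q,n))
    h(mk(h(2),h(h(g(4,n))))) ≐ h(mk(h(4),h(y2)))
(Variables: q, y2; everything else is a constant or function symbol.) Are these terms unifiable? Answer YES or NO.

Decompose mk/2: n ≐ n,  g(h(mk(4,y2)),n) ≐ g(q,n).
Delete trivial equation n ≐ n.
Decompose g/2: h(mk(4,y2)) ≐ q,  n ≐ n.
Bind q := h(mk(4,y2)); no other remaining equation mentions q.
Delete trivial equation n ≐ n.
Decompose h/1: mk(h(2),h(h(g(4,n)))) ≐ mk(h(4),h(y2)).
Decompose mk/2: h(2) ≐ h(4),  h(h(g(4,n))) ≐ h(y2).
Decompose h/1: 2 ≐ 4.
Clash: constants 2 and 4 differ; no unifier exists.

NO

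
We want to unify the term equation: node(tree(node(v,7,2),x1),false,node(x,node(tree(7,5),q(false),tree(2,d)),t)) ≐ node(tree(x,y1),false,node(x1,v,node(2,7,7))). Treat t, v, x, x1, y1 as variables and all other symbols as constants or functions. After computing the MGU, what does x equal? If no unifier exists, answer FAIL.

Decompose node/3: tree(node(v,7,2),x1) ≐ tree(x,y1),  false ≐ false,  node(x,node(tree(7,5),q(false),tree(2,d)),t) ≐ node(x1,v,node(2,7,7)).
Decompose tree/2: node(v,7,2) ≐ x,  x1 ≐ y1.
Bind x := node(v,7,2); substituting into the one remaining equation that mentions x gives: node(node(v,7,2),node(tree(7,5),q(false),tree(2,d)),t) ≐ node(x1,v,node(2,7,7)).
Bind x1 := y1; substituting into the one remaining equation that mentions x1 gives: node(node(v,7,2),node(tree(7,5),q(false),tree(2,d)),t) ≐ node(y1,v,node(2,7,7)).
Delete trivial equation false ≐ false.
Decompose node/3: node(v,7,2) ≐ y1,  node(tree(7,5),q(false),tree(2,d)) ≐ v,  t ≐ node(2,7,7).
Bind y1 := node(v,7,2); no other remaining equation mentions y1. Substituting into the earlier binding gives x1 := node(v,7,2).
Bind v := node(tree(7,5),q(false),tree(2,d)); no other remaining equation mentions v. Substituting into the earlier bindings gives x := node(node(tree(7,5),q(false),tree(2,d)),7,2), x1 := node(node(tree(7,5),q(false),tree(2,d)),7,2), y1 := node(node(tree(7,5),q(false),tree(2,d)),7,2).
Bind t := node(2,7,7).
MGU = { x ↦ node(node(tree(7,5),q(false),tree(2,d)),7,2), x1 ↦ node(node(tree(7,5),q(false),tree(2,d)),7,2), y1 ↦ node(node(tree(7,5),q(false),tree(2,d)),7,2), v ↦ node(tree(7,5),q(false),tree(2,d)), t ↦ node(2,7,7) }, so x ↦ node(node(tree(7,5),q(false),tree(2,d)),7,2).

node(node(tree(7,5),q(false),tree(2,d)),7,2)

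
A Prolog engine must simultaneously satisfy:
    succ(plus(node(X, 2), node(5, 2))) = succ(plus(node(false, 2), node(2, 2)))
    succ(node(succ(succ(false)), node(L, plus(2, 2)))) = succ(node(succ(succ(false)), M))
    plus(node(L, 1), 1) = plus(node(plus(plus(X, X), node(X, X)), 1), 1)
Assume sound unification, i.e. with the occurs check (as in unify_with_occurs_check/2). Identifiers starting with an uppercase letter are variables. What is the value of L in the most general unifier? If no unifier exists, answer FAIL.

FAIL

Decompose succ/1: plus(node(X, 2), node(5, 2)) = plus(node(false, 2), node(2, 2)).
Decompose plus/2: node(X, 2) = node(false, 2),  node(5, 2) = node(2, 2).
Decompose node/2: X = false,  2 = 2.
Bind X := false; substituting into the one remaining equation that mentions X gives: plus(node(L, 1), 1) = plus(node(plus(plus(false, false), node(false, false)), 1), 1).
Delete trivial equation 2 = 2.
Decompose node/2: 5 = 2,  2 = 2.
Clash: constants 5 and 2 differ; no unifier exists.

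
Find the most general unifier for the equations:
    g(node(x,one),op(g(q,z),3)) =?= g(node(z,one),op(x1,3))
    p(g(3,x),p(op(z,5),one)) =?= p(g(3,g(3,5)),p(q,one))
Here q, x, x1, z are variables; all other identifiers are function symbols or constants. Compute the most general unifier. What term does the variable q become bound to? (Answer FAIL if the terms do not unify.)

Decompose g/2: node(x,one) =?= node(z,one),  op(g(q,z),3) =?= op(x1,3).
Decompose node/2: x =?= z,  one =?= one.
Bind x := z; substituting into the one remaining equation that mentions x gives: p(g(3,z),p(op(z,5),one)) =?= p(g(3,g(3,5)),p(q,one)).
Delete trivial equation one =?= one.
Decompose op/2: g(q,z) =?= x1,  3 =?= 3.
Bind x1 := g(q,z); no other remaining equation mentions x1.
Delete trivial equation 3 =?= 3.
Decompose p/2: g(3,z) =?= g(3,g(3,5)),  p(op(z,5),one) =?= p(q,one).
Decompose g/2: 3 =?= 3,  z =?= g(3,5).
Delete trivial equation 3 =?= 3.
Bind z := g(3,5); substituting into the remaining equation gives: p(op(g(3,5),5),one) =?= p(q,one). Substituting into the earlier bindings gives x := g(3,5), x1 := g(q,g(3,5)).
Decompose p/2: op(g(3,5),5) =?= q,  one =?= one.
Bind q := op(g(3,5),5); no other remaining equation mentions q. Substituting into the earlier binding gives x1 := g(op(g(3,5),5),g(3,5)).
Delete trivial equation one =?= one.
MGU = { x := g(3,5), x1 := g(op(g(3,5),5),g(3,5)), z := g(3,5), q := op(g(3,5),5) }, so q := op(g(3,5),5).

op(g(3,5),5)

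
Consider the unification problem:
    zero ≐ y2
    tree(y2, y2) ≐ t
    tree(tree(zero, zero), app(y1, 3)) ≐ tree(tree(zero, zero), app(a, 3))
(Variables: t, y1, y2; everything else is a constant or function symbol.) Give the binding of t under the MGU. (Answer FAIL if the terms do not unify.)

Bind y2 := zero; substituting into the one remaining equation that mentions y2 gives: tree(zero, zero) ≐ t.
Bind t := tree(zero, zero); no other remaining equation mentions t.
Decompose tree/2: tree(zero, zero) ≐ tree(zero, zero),  app(y1, 3) ≐ app(a, 3).
Delete trivial equation tree(zero, zero) ≐ tree(zero, zero).
Decompose app/2: y1 ≐ a,  3 ≐ 3.
Bind y1 := a; no other remaining equation mentions y1.
Delete trivial equation 3 ≐ 3.
MGU = { y2 ↦ zero, t ↦ tree(zero, zero), y1 ↦ a }, so t ↦ tree(zero, zero).

tree(zero, zero)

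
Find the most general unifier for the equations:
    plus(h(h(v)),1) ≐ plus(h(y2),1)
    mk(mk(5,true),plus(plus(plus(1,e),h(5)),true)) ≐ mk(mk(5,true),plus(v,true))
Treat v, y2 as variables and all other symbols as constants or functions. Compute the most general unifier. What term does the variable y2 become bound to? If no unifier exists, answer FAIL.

h(plus(plus(1,e),h(5)))

Decompose plus/2: h(h(v)) ≐ h(y2),  1 ≐ 1.
Decompose h/1: h(v) ≐ y2.
Bind y2 := h(v); no other remaining equation mentions y2.
Delete trivial equation 1 ≐ 1.
Decompose mk/2: mk(5,true) ≐ mk(5,true),  plus(plus(plus(1,e),h(5)),true) ≐ plus(v,true).
Delete trivial equation mk(5,true) ≐ mk(5,true).
Decompose plus/2: plus(plus(1,e),h(5)) ≐ v,  true ≐ true.
Bind v := plus(plus(1,e),h(5)); no other remaining equation mentions v. Substituting into the earlier binding gives y2 := h(plus(plus(1,e),h(5))).
Delete trivial equation true ≐ true.
MGU = { y2 := h(plus(plus(1,e),h(5))), v := plus(plus(1,e),h(5)) }, so y2 := h(plus(plus(1,e),h(5))).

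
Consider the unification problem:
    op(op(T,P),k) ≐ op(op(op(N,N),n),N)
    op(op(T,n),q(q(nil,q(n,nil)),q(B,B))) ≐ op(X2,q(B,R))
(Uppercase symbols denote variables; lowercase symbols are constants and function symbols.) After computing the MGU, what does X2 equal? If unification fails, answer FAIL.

Decompose op/2: op(T,P) ≐ op(op(N,N),n),  k ≐ N.
Decompose op/2: T ≐ op(N,N),  P ≐ n.
Bind T := op(N,N); substituting into the one remaining equation that mentions T gives: op(op(op(N,N),n),q(q(nil,q(n,nil)),q(B,B))) ≐ op(X2,q(B,R)).
Bind P := n; no other remaining equation mentions P.
Bind N := k; substituting into the remaining equation gives: op(op(op(k,k),n),q(q(nil,q(n,nil)),q(B,B))) ≐ op(X2,q(B,R)). Substituting into the earlier binding gives T := op(k,k).
Decompose op/2: op(op(k,k),n) ≐ X2,  q(q(nil,q(n,nil)),q(B,B)) ≐ q(B,R).
Bind X2 := op(op(k,k),n); no other remaining equation mentions X2.
Decompose q/2: q(nil,q(n,nil)) ≐ B,  q(B,B) ≐ R.
Bind B := q(nil,q(n,nil)); substituting into the remaining equation gives: q(q(nil,q(n,nil)),q(nil,q(n,nil))) ≐ R.
Bind R := q(q(nil,q(n,nil)),q(nil,q(n,nil))).
MGU = { T ↦ op(k,k), P ↦ n, N ↦ k, X2 ↦ op(op(k,k),n), B ↦ q(nil,q(n,nil)), R ↦ q(q(nil,q(n,nil)),q(nil,q(n,nil))) }, so X2 ↦ op(op(k,k),n).

op(op(k,k),n)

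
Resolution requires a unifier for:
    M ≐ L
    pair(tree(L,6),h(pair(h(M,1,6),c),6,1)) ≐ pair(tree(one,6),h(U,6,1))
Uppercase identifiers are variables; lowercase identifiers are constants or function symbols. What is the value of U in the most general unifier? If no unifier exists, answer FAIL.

Bind M := L; substituting into the remaining equation gives: pair(tree(L,6),h(pair(h(L,1,6),c),6,1)) ≐ pair(tree(one,6),h(U,6,1)).
Decompose pair/2: tree(L,6) ≐ tree(one,6),  h(pair(h(L,1,6),c),6,1) ≐ h(U,6,1).
Decompose tree/2: L ≐ one,  6 ≐ 6.
Bind L := one; substituting into the one remaining equation that mentions L gives: h(pair(h(one,1,6),c),6,1) ≐ h(U,6,1). Substituting into the earlier binding gives M := one.
Delete trivial equation 6 ≐ 6.
Decompose h/3: pair(h(one,1,6),c) ≐ U,  6 ≐ 6,  1 ≐ 1.
Bind U := pair(h(one,1,6),c); no other remaining equation mentions U.
Delete trivial equation 6 ≐ 6.
Delete trivial equation 1 ≐ 1.
MGU = { M ↦ one, L ↦ one, U ↦ pair(h(one,1,6),c) }, so U ↦ pair(h(one,1,6),c).

pair(h(one,1,6),c)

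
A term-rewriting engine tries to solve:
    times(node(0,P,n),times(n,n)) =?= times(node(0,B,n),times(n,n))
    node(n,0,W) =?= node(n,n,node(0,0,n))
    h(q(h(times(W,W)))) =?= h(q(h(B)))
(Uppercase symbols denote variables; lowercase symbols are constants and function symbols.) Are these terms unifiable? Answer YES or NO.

Decompose times/2: node(0,P,n) =?= node(0,B,n),  times(n,n) =?= times(n,n).
Decompose node/3: 0 =?= 0,  P =?= B,  n =?= n.
Delete trivial equation 0 =?= 0.
Bind P := B; no other remaining equation mentions P.
Delete trivial equation n =?= n.
Delete trivial equation times(n,n) =?= times(n,n).
Decompose node/3: n =?= n,  0 =?= n,  W =?= node(0,0,n).
Delete trivial equation n =?= n.
Clash: constants 0 and n differ; no unifier exists.

NO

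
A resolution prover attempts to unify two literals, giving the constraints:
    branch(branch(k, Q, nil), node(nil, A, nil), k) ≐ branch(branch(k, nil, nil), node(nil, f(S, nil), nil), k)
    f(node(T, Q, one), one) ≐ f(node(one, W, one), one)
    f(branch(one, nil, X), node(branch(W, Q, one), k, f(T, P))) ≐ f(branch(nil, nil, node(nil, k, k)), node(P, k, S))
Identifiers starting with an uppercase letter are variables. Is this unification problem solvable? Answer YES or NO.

NO

Decompose branch/3: branch(k, Q, nil) ≐ branch(k, nil, nil),  node(nil, A, nil) ≐ node(nil, f(S, nil), nil),  k ≐ k.
Decompose branch/3: k ≐ k,  Q ≐ nil,  nil ≐ nil.
Delete trivial equation k ≐ k.
Bind Q := nil; substituting into the 2 remaining equations that mention Q gives: f(node(T, nil, one), one) ≐ f(node(one, W, one), one),  f(branch(one, nil, X), node(branch(W, nil, one), k, f(T, P))) ≐ f(branch(nil, nil, node(nil, k, k)), node(P, k, S)).
Delete trivial equation nil ≐ nil.
Decompose node/3: nil ≐ nil,  A ≐ f(S, nil),  nil ≐ nil.
Delete trivial equation nil ≐ nil.
Bind A := f(S, nil); no other remaining equation mentions A.
Delete trivial equation nil ≐ nil.
Delete trivial equation k ≐ k.
Decompose f/2: node(T, nil, one) ≐ node(one, W, one),  one ≐ one.
Decompose node/3: T ≐ one,  nil ≐ W,  one ≐ one.
Bind T := one; substituting into the one remaining equation that mentions T gives: f(branch(one, nil, X), node(branch(W, nil, one), k, f(one, P))) ≐ f(branch(nil, nil, node(nil, k, k)), node(P, k, S)).
Bind W := nil; substituting into the one remaining equation that mentions W gives: f(branch(one, nil, X), node(branch(nil, nil, one), k, f(one, P))) ≐ f(branch(nil, nil, node(nil, k, k)), node(P, k, S)).
Delete trivial equation one ≐ one.
Delete trivial equation one ≐ one.
Decompose f/2: branch(one, nil, X) ≐ branch(nil, nil, node(nil, k, k)),  node(branch(nil, nil, one), k, f(one, P)) ≐ node(P, k, S).
Decompose branch/3: one ≐ nil,  nil ≐ nil,  X ≐ node(nil, k, k).
Clash: constants one and nil differ; no unifier exists.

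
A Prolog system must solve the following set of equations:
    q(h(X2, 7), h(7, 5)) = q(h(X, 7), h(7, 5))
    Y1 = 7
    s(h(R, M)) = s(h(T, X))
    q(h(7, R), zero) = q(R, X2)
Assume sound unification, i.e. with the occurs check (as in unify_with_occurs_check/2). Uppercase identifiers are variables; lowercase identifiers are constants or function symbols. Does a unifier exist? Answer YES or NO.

NO

Decompose q/2: h(X2, 7) = h(X, 7),  h(7, 5) = h(7, 5).
Decompose h/2: X2 = X,  7 = 7.
Bind X2 := X; substituting into the one remaining equation that mentions X2 gives: q(h(7, R), zero) = q(R, X).
Delete trivial equation 7 = 7.
Delete trivial equation h(7, 5) = h(7, 5).
Bind Y1 := 7; no other remaining equation mentions Y1.
Decompose s/1: h(R, M) = h(T, X).
Decompose h/2: R = T,  M = X.
Bind R := T; substituting into the one remaining equation that mentions R gives: q(h(7, T), zero) = q(T, X).
Bind M := X; no other remaining equation mentions M.
Decompose q/2: h(7, T) = T,  zero = X.
Occurs check fails: T occurs in h(7, T); the equation T = h(7, T) has no finite solution.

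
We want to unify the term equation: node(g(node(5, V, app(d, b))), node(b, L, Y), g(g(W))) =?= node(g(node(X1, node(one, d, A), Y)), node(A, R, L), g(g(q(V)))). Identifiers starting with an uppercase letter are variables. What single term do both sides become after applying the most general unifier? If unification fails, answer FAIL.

Decompose node/3: g(node(5, V, app(d, b))) =?= g(node(X1, node(one, d, A), Y)),  node(b, L, Y) =?= node(A, R, L),  g(g(W)) =?= g(g(q(V))).
Decompose g/1: node(5, V, app(d, b)) =?= node(X1, node(one, d, A), Y).
Decompose node/3: 5 =?= X1,  V =?= node(one, d, A),  app(d, b) =?= Y.
Bind X1 := 5; no other remaining equation mentions X1.
Bind V := node(one, d, A); substituting into the one remaining equation that mentions V gives: g(g(W)) =?= g(g(q(node(one, d, A)))).
Bind Y := app(d, b); substituting into the one remaining equation that mentions Y gives: node(b, L, app(d, b)) =?= node(A, R, L).
Decompose node/3: b =?= A,  L =?= R,  app(d, b) =?= L.
Bind A := b; substituting into the one remaining equation that mentions A gives: g(g(W)) =?= g(g(q(node(one, d, b)))). Substituting into the earlier binding gives V := node(one, d, b).
Bind L := R; substituting into the one remaining equation that mentions L gives: app(d, b) =?= R.
Bind R := app(d, b); no other remaining equation mentions R. Substituting into the earlier binding gives L := app(d, b).
Decompose g/1: g(W) =?= g(q(node(one, d, b))).
Decompose g/1: W =?= q(node(one, d, b)).
Bind W := q(node(one, d, b)).
Applying the MGU to either side gives node(g(node(5, node(one, d, b), app(d, b))), node(b, app(d, b), app(d, b)), g(g(q(node(one, d, b))))).

node(g(node(5, node(one, d, b), app(d, b))), node(b, app(d, b), app(d, b)), g(g(q(node(one, d, b)))))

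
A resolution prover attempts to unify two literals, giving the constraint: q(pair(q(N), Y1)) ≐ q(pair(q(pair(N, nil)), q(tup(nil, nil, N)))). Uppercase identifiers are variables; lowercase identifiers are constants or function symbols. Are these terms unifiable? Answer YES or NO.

Decompose q/1: pair(q(N), Y1) ≐ pair(q(pair(N, nil)), q(tup(nil, nil, N))).
Decompose pair/2: q(N) ≐ q(pair(N, nil)),  Y1 ≐ q(tup(nil, nil, N)).
Decompose q/1: N ≐ pair(N, nil).
Occurs check fails: N occurs in pair(N, nil); the equation N ≐ pair(N, nil) has no finite solution.

NO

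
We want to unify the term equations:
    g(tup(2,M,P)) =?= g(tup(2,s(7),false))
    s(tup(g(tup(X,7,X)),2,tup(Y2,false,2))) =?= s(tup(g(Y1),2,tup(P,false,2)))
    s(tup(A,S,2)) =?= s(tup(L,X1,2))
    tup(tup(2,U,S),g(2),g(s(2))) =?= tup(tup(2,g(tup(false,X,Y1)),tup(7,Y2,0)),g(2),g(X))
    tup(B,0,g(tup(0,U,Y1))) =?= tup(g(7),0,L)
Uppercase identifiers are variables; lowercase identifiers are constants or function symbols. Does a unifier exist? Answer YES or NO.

YES

Decompose g/1: tup(2,M,P) =?= tup(2,s(7),false).
Decompose tup/3: 2 =?= 2,  M =?= s(7),  P =?= false.
Delete trivial equation 2 =?= 2.
Bind M := s(7); no other remaining equation mentions M.
Bind P := false; substituting into the one remaining equation that mentions P gives: s(tup(g(tup(X,7,X)),2,tup(Y2,false,2))) =?= s(tup(g(Y1),2,tup(false,false,2))).
Decompose s/1: tup(g(tup(X,7,X)),2,tup(Y2,false,2)) =?= tup(g(Y1),2,tup(false,false,2)).
Decompose tup/3: g(tup(X,7,X)) =?= g(Y1),  2 =?= 2,  tup(Y2,false,2) =?= tup(false,false,2).
Decompose g/1: tup(X,7,X) =?= Y1.
Bind Y1 := tup(X,7,X); substituting into the 2 remaining equations that mention Y1 gives: tup(tup(2,U,S),g(2),g(s(2))) =?= tup(tup(2,g(tup(false,X,tup(X,7,X))),tup(7,Y2,0)),g(2),g(X)),  tup(B,0,g(tup(0,U,tup(X,7,X)))) =?= tup(g(7),0,L).
Delete trivial equation 2 =?= 2.
Decompose tup/3: Y2 =?= false,  false =?= false,  2 =?= 2.
Bind Y2 := false; substituting into the one remaining equation that mentions Y2 gives: tup(tup(2,U,S),g(2),g(s(2))) =?= tup(tup(2,g(tup(false,X,tup(X,7,X))),tup(7,false,0)),g(2),g(X)).
Delete trivial equation false =?= false.
Delete trivial equation 2 =?= 2.
Decompose s/1: tup(A,S,2) =?= tup(L,X1,2).
Decompose tup/3: A =?= L,  S =?= X1,  2 =?= 2.
Bind A := L; no other remaining equation mentions A.
Bind S := X1; substituting into the one remaining equation that mentions S gives: tup(tup(2,U,X1),g(2),g(s(2))) =?= tup(tup(2,g(tup(false,X,tup(X,7,X))),tup(7,false,0)),g(2),g(X)).
Delete trivial equation 2 =?= 2.
Decompose tup/3: tup(2,U,X1) =?= tup(2,g(tup(false,X,tup(X,7,X))),tup(7,false,0)),  g(2) =?= g(2),  g(s(2)) =?= g(X).
Decompose tup/3: 2 =?= 2,  U =?= g(tup(false,X,tup(X,7,X))),  X1 =?= tup(7,false,0).
Delete trivial equation 2 =?= 2.
Bind U := g(tup(false,X,tup(X,7,X))); substituting into the one remaining equation that mentions U gives: tup(B,0,g(tup(0,g(tup(false,X,tup(X,7,X))),tup(X,7,X)))) =?= tup(g(7),0,L).
Bind X1 := tup(7,false,0); no other remaining equation mentions X1. Substituting into the earlier binding gives S := tup(7,false,0).
Delete trivial equation g(2) =?= g(2).
Decompose g/1: s(2) =?= X.
Bind X := s(2); substituting into the remaining equation gives: tup(B,0,g(tup(0,g(tup(false,s(2),tup(s(2),7,s(2)))),tup(s(2),7,s(2))))) =?= tup(g(7),0,L). Substituting into the earlier bindings gives Y1 := tup(s(2),7,s(2)), U := g(tup(false,s(2),tup(s(2),7,s(2)))).
Decompose tup/3: B =?= g(7),  0 =?= 0,  g(tup(0,g(tup(false,s(2),tup(s(2),7,s(2)))),tup(s(2),7,s(2)))) =?= L.
Bind B := g(7); no other remaining equation mentions B.
Delete trivial equation 0 =?= 0.
Bind L := g(tup(0,g(tup(false,s(2),tup(s(2),7,s(2)))),tup(s(2),7,s(2)))). Substituting into the earlier binding gives A := g(tup(0,g(tup(false,s(2),tup(s(2),7,s(2)))),tup(s(2),7,s(2)))).
No equations remain and no clash or occurs-check failure arose, so a unifier exists.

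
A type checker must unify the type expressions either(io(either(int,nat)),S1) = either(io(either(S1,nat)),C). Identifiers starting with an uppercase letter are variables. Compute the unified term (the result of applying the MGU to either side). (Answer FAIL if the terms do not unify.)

either(io(either(int,nat)),int)

Decompose either/2: io(either(int,nat)) = io(either(S1,nat)),  S1 = C.
Decompose io/1: either(int,nat) = either(S1,nat).
Decompose either/2: int = S1,  nat = nat.
Bind S1 := int; substituting into the one remaining equation that mentions S1 gives: int = C.
Delete trivial equation nat = nat.
Bind C := int.
Applying the MGU to either side gives either(io(either(int,nat)),int).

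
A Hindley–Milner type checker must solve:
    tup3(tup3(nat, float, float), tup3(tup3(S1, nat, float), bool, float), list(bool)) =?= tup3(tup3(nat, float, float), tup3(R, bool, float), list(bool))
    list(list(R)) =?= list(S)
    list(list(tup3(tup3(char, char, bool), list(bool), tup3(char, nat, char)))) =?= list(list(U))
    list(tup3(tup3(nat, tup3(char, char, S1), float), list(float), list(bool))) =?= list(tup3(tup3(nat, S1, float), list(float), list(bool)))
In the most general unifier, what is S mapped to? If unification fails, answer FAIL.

Decompose tup3/3: tup3(nat, float, float) =?= tup3(nat, float, float),  tup3(tup3(S1, nat, float), bool, float) =?= tup3(R, bool, float),  list(bool) =?= list(bool).
Delete trivial equation tup3(nat, float, float) =?= tup3(nat, float, float).
Decompose tup3/3: tup3(S1, nat, float) =?= R,  bool =?= bool,  float =?= float.
Bind R := tup3(S1, nat, float); substituting into the one remaining equation that mentions R gives: list(list(tup3(S1, nat, float))) =?= list(S).
Delete trivial equation bool =?= bool.
Delete trivial equation float =?= float.
Delete trivial equation list(bool) =?= list(bool).
Decompose list/1: list(tup3(S1, nat, float)) =?= S.
Bind S := list(tup3(S1, nat, float)); no other remaining equation mentions S.
Decompose list/1: list(tup3(tup3(char, char, bool), list(bool), tup3(char, nat, char))) =?= list(U).
Decompose list/1: tup3(tup3(char, char, bool), list(bool), tup3(char, nat, char)) =?= U.
Bind U := tup3(tup3(char, char, bool), list(bool), tup3(char, nat, char)); no other remaining equation mentions U.
Decompose list/1: tup3(tup3(nat, tup3(char, char, S1), float), list(float), list(bool)) =?= tup3(tup3(nat, S1, float), list(float), list(bool)).
Decompose tup3/3: tup3(nat, tup3(char, char, S1), float) =?= tup3(nat, S1, float),  list(float) =?= list(float),  list(bool) =?= list(bool).
Decompose tup3/3: nat =?= nat,  tup3(char, char, S1) =?= S1,  float =?= float.
Delete trivial equation nat =?= nat.
Occurs check fails: S1 occurs in tup3(char, char, S1); the equation S1 =?= tup3(char, char, S1) has no finite solution.

FAIL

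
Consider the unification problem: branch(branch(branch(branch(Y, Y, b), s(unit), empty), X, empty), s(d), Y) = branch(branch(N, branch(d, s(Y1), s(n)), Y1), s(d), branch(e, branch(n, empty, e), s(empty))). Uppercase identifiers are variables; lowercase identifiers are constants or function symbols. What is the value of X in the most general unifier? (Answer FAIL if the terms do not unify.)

branch(d, s(empty), s(n))

Decompose branch/3: branch(branch(branch(Y, Y, b), s(unit), empty), X, empty) = branch(N, branch(d, s(Y1), s(n)), Y1),  s(d) = s(d),  Y = branch(e, branch(n, empty, e), s(empty)).
Decompose branch/3: branch(branch(Y, Y, b), s(unit), empty) = N,  X = branch(d, s(Y1), s(n)),  empty = Y1.
Bind N := branch(branch(Y, Y, b), s(unit), empty); no other remaining equation mentions N.
Bind X := branch(d, s(Y1), s(n)); no other remaining equation mentions X.
Bind Y1 := empty; no other remaining equation mentions Y1. Substituting into the earlier binding gives X := branch(d, s(empty), s(n)).
Delete trivial equation s(d) = s(d).
Bind Y := branch(e, branch(n, empty, e), s(empty)). Substituting into the earlier binding gives N := branch(branch(branch(e, branch(n, empty, e), s(empty)), branch(e, branch(n, empty, e), s(empty)), b), s(unit), empty).
MGU = { N -> branch(branch(branch(e, branch(n, empty, e), s(empty)), branch(e, branch(n, empty, e), s(empty)), b), s(unit), empty), X -> branch(d, s(empty), s(n)), Y1 -> empty, Y -> branch(e, branch(n, empty, e), s(empty)) }, so X -> branch(d, s(empty), s(n)).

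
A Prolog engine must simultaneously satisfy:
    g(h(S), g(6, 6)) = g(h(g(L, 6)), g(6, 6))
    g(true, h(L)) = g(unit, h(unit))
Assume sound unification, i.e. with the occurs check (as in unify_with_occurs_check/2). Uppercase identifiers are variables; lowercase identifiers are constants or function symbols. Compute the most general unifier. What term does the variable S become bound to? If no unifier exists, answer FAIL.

Decompose g/2: h(S) = h(g(L, 6)),  g(6, 6) = g(6, 6).
Decompose h/1: S = g(L, 6).
Bind S := g(L, 6); no other remaining equation mentions S.
Delete trivial equation g(6, 6) = g(6, 6).
Decompose g/2: true = unit,  h(L) = h(unit).
Clash: constants true and unit differ; no unifier exists.

FAIL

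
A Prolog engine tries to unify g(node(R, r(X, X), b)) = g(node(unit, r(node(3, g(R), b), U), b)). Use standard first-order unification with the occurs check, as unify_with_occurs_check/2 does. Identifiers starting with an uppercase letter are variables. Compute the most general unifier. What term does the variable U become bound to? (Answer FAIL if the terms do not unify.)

node(3, g(unit), b)

Decompose g/1: node(R, r(X, X), b) = node(unit, r(node(3, g(R), b), U), b).
Decompose node/3: R = unit,  r(X, X) = r(node(3, g(R), b), U),  b = b.
Bind R := unit; substituting into the one remaining equation that mentions R gives: r(X, X) = r(node(3, g(unit), b), U).
Decompose r/2: X = node(3, g(unit), b),  X = U.
Bind X := node(3, g(unit), b); substituting into the one remaining equation that mentions X gives: node(3, g(unit), b) = U.
Bind U := node(3, g(unit), b); no other remaining equation mentions U.
Delete trivial equation b = b.
MGU = { R -> unit, X -> node(3, g(unit), b), U -> node(3, g(unit), b) }, so U -> node(3, g(unit), b).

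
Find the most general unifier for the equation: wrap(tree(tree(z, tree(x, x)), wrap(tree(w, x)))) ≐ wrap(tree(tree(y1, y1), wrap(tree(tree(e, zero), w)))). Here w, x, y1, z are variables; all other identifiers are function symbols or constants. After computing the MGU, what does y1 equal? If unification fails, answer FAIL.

tree(tree(e, zero), tree(e, zero))

Decompose wrap/1: tree(tree(z, tree(x, x)), wrap(tree(w, x))) ≐ tree(tree(y1, y1), wrap(tree(tree(e, zero), w))).
Decompose tree/2: tree(z, tree(x, x)) ≐ tree(y1, y1),  wrap(tree(w, x)) ≐ wrap(tree(tree(e, zero), w)).
Decompose tree/2: z ≐ y1,  tree(x, x) ≐ y1.
Bind z := y1; no other remaining equation mentions z.
Bind y1 := tree(x, x); no other remaining equation mentions y1. Substituting into the earlier binding gives z := tree(x, x).
Decompose wrap/1: tree(w, x) ≐ tree(tree(e, zero), w).
Decompose tree/2: w ≐ tree(e, zero),  x ≐ w.
Bind w := tree(e, zero); substituting into the remaining equation gives: x ≐ tree(e, zero).
Bind x := tree(e, zero). Substituting into the earlier bindings gives z := tree(tree(e, zero), tree(e, zero)), y1 := tree(tree(e, zero), tree(e, zero)).
MGU = { z := tree(tree(e, zero), tree(e, zero)), y1 := tree(tree(e, zero), tree(e, zero)), w := tree(e, zero), x := tree(e, zero) }, so y1 := tree(tree(e, zero), tree(e, zero)).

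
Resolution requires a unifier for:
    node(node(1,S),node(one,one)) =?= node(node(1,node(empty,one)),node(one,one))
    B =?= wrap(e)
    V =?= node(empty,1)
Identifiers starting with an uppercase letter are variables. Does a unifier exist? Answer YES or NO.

YES

Decompose node/2: node(1,S) =?= node(1,node(empty,one)),  node(one,one) =?= node(one,one).
Decompose node/2: 1 =?= 1,  S =?= node(empty,one).
Delete trivial equation 1 =?= 1.
Bind S := node(empty,one); no other remaining equation mentions S.
Delete trivial equation node(one,one) =?= node(one,one).
Bind B := wrap(e); no other remaining equation mentions B.
Bind V := node(empty,1).
No equations remain and no clash or occurs-check failure arose, so a unifier exists.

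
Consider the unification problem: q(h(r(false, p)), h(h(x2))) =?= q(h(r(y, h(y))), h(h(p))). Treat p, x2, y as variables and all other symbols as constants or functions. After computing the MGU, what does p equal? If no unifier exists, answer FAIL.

h(false)

Decompose q/2: h(r(false, p)) =?= h(r(y, h(y))),  h(h(x2)) =?= h(h(p)).
Decompose h/1: r(false, p) =?= r(y, h(y)).
Decompose r/2: false =?= y,  p =?= h(y).
Bind y := false; substituting into the one remaining equation that mentions y gives: p =?= h(false).
Bind p := h(false); substituting into the remaining equation gives: h(h(x2)) =?= h(h(h(false))).
Decompose h/1: h(x2) =?= h(h(false)).
Decompose h/1: x2 =?= h(false).
Bind x2 := h(false).
MGU = { y := false, p := h(false), x2 := h(false) }, so p := h(false).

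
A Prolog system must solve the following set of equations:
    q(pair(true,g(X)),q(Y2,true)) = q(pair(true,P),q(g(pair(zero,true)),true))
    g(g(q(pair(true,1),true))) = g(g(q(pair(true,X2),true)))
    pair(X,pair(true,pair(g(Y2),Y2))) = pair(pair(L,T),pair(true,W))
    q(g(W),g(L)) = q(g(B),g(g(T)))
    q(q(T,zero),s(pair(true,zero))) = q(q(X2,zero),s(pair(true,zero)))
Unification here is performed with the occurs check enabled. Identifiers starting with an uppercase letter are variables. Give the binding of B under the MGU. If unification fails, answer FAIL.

Decompose q/2: pair(true,g(X)) = pair(true,P),  q(Y2,true) = q(g(pair(zero,true)),true).
Decompose pair/2: true = true,  g(X) = P.
Delete trivial equation true = true.
Bind P := g(X); no other remaining equation mentions P.
Decompose q/2: Y2 = g(pair(zero,true)),  true = true.
Bind Y2 := g(pair(zero,true)); substituting into the one remaining equation that mentions Y2 gives: pair(X,pair(true,pair(g(g(pair(zero,true))),g(pair(zero,true))))) = pair(pair(L,T),pair(true,W)).
Delete trivial equation true = true.
Decompose g/1: g(q(pair(true,1),true)) = g(q(pair(true,X2),true)).
Decompose g/1: q(pair(true,1),true) = q(pair(true,X2),true).
Decompose q/2: pair(true,1) = pair(true,X2),  true = true.
Decompose pair/2: true = true,  1 = X2.
Delete trivial equation true = true.
Bind X2 := 1; substituting into the one remaining equation that mentions X2 gives: q(q(T,zero),s(pair(true,zero))) = q(q(1,zero),s(pair(true,zero))).
Delete trivial equation true = true.
Decompose pair/2: X = pair(L,T),  pair(true,pair(g(g(pair(zero,true))),g(pair(zero,true)))) = pair(true,W).
Bind X := pair(L,T); no other remaining equation mentions X. Substituting into the earlier binding gives P := g(pair(L,T)).
Decompose pair/2: true = true,  pair(g(g(pair(zero,true))),g(pair(zero,true))) = W.
Delete trivial equation true = true.
Bind W := pair(g(g(pair(zero,true))),g(pair(zero,true))); substituting into the one remaining equation that mentions W gives: q(g(pair(g(g(pair(zero,true))),g(pair(zero,true)))),g(L)) = q(g(B),g(g(T))).
Decompose q/2: g(pair(g(g(pair(zero,true))),g(pair(zero,true)))) = g(B),  g(L) = g(g(T)).
Decompose g/1: pair(g(g(pair(zero,true))),g(pair(zero,true))) = B.
Bind B := pair(g(g(pair(zero,true))),g(pair(zero,true))); no other remaining equation mentions B.
Decompose g/1: L = g(T).
Bind L := g(T); no other remaining equation mentions L. Substituting into the earlier bindings gives P := g(pair(g(T),T)), X := pair(g(T),T).
Decompose q/2: q(T,zero) = q(1,zero),  s(pair(true,zero)) = s(pair(true,zero)).
Decompose q/2: T = 1,  zero = zero.
Bind T := 1; no other remaining equation mentions T. Substituting into the earlier bindings gives P := g(pair(g(1),1)), X := pair(g(1),1), L := g(1).
Delete trivial equation zero = zero.
Delete trivial equation s(pair(true,zero)) = s(pair(true,zero)).
MGU = { P ↦ g(pair(g(1),1)), Y2 ↦ g(pair(zero,true)), X2 ↦ 1, X ↦ pair(g(1),1), W ↦ pair(g(g(pair(zero,true))),g(pair(zero,true))), B ↦ pair(g(g(pair(zero,true))),g(pair(zero,true))), L ↦ g(1), T ↦ 1 }, so B ↦ pair(g(g(pair(zero,true))),g(pair(zero,true))).

pair(g(g(pair(zero,true))),g(pair(zero,true)))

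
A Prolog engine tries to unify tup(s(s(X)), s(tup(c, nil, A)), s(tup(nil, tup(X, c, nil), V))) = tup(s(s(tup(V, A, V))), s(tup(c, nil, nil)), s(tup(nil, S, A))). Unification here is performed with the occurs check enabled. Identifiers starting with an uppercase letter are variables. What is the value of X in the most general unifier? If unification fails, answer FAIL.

Decompose tup/3: s(s(X)) = s(s(tup(V, A, V))),  s(tup(c, nil, A)) = s(tup(c, nil, nil)),  s(tup(nil, tup(X, c, nil), V)) = s(tup(nil, S, A)).
Decompose s/1: s(X) = s(tup(V, A, V)).
Decompose s/1: X = tup(V, A, V).
Bind X := tup(V, A, V); substituting into the one remaining equation that mentions X gives: s(tup(nil, tup(tup(V, A, V), c, nil), V)) = s(tup(nil, S, A)).
Decompose s/1: tup(c, nil, A) = tup(c, nil, nil).
Decompose tup/3: c = c,  nil = nil,  A = nil.
Delete trivial equation c = c.
Delete trivial equation nil = nil.
Bind A := nil; substituting into the remaining equation gives: s(tup(nil, tup(tup(V, nil, V), c, nil), V)) = s(tup(nil, S, nil)). Substituting into the earlier binding gives X := tup(V, nil, V).
Decompose s/1: tup(nil, tup(tup(V, nil, V), c, nil), V) = tup(nil, S, nil).
Decompose tup/3: nil = nil,  tup(tup(V, nil, V), c, nil) = S,  V = nil.
Delete trivial equation nil = nil.
Bind S := tup(tup(V, nil, V), c, nil); no other remaining equation mentions S.
Bind V := nil. Substituting into the earlier bindings gives X := tup(nil, nil, nil), S := tup(tup(nil, nil, nil), c, nil).
MGU = { X = tup(nil, nil, nil), A = nil, S = tup(tup(nil, nil, nil), c, nil), V = nil }, so X = tup(nil, nil, nil).

tup(nil, nil, nil)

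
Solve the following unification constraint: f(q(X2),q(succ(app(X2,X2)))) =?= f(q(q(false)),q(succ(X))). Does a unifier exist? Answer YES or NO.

Decompose f/2: q(X2) =?= q(q(false)),  q(succ(app(X2,X2))) =?= q(succ(X)).
Decompose q/1: X2 =?= q(false).
Bind X2 := q(false); substituting into the remaining equation gives: q(succ(app(q(false),q(false)))) =?= q(succ(X)).
Decompose q/1: succ(app(q(false),q(false))) =?= succ(X).
Decompose succ/1: app(q(false),q(false)) =?= X.
Bind X := app(q(false),q(false)).
No equations remain and no clash or occurs-check failure arose, so a unifier exists.

YES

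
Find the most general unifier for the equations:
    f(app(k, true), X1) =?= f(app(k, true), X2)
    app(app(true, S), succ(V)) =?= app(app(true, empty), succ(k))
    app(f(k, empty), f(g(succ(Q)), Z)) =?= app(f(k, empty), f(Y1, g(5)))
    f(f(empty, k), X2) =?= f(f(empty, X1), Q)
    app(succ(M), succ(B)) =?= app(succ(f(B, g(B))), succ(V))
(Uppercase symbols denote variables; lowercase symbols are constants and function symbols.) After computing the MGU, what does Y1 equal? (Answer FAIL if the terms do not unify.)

Decompose f/2: app(k, true) =?= app(k, true),  X1 =?= X2.
Delete trivial equation app(k, true) =?= app(k, true).
Bind X1 := X2; substituting into the one remaining equation that mentions X1 gives: f(f(empty, k), X2) =?= f(f(empty, X2), Q).
Decompose app/2: app(true, S) =?= app(true, empty),  succ(V) =?= succ(k).
Decompose app/2: true =?= true,  S =?= empty.
Delete trivial equation true =?= true.
Bind S := empty; no other remaining equation mentions S.
Decompose succ/1: V =?= k.
Bind V := k; substituting into the one remaining equation that mentions V gives: app(succ(M), succ(B)) =?= app(succ(f(B, g(B))), succ(k)).
Decompose app/2: f(k, empty) =?= f(k, empty),  f(g(succ(Q)), Z) =?= f(Y1, g(5)).
Delete trivial equation f(k, empty) =?= f(k, empty).
Decompose f/2: g(succ(Q)) =?= Y1,  Z =?= g(5).
Bind Y1 := g(succ(Q)); no other remaining equation mentions Y1.
Bind Z := g(5); no other remaining equation mentions Z.
Decompose f/2: f(empty, k) =?= f(empty, X2),  X2 =?= Q.
Decompose f/2: empty =?= empty,  k =?= X2.
Delete trivial equation empty =?= empty.
Bind X2 := k; substituting into the one remaining equation that mentions X2 gives: k =?= Q. Substituting into the earlier binding gives X1 := k.
Bind Q := k; no other remaining equation mentions Q. Substituting into the earlier binding gives Y1 := g(succ(k)).
Decompose app/2: succ(M) =?= succ(f(B, g(B))),  succ(B) =?= succ(k).
Decompose succ/1: M =?= f(B, g(B)).
Bind M := f(B, g(B)); no other remaining equation mentions M.
Decompose succ/1: B =?= k.
Bind B := k. Substituting into the earlier binding gives M := f(k, g(k)).
MGU = { X1 ↦ k, S ↦ empty, V ↦ k, Y1 ↦ g(succ(k)), Z ↦ g(5), X2 ↦ k, Q ↦ k, M ↦ f(k, g(k)), B ↦ k }, so Y1 ↦ g(succ(k)).

g(succ(k))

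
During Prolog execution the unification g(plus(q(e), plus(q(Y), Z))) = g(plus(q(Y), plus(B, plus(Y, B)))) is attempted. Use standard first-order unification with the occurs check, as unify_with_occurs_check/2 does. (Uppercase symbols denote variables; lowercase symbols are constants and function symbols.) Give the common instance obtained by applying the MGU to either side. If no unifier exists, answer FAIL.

Decompose g/1: plus(q(e), plus(q(Y), Z)) = plus(q(Y), plus(B, plus(Y, B))).
Decompose plus/2: q(e) = q(Y),  plus(q(Y), Z) = plus(B, plus(Y, B)).
Decompose q/1: e = Y.
Bind Y := e; substituting into the remaining equation gives: plus(q(e), Z) = plus(B, plus(e, B)).
Decompose plus/2: q(e) = B,  Z = plus(e, B).
Bind B := q(e); substituting into the remaining equation gives: Z = plus(e, q(e)).
Bind Z := plus(e, q(e)).
Applying the MGU to either side gives g(plus(q(e), plus(q(e), plus(e, q(e))))).

g(plus(q(e), plus(q(e), plus(e, q(e)))))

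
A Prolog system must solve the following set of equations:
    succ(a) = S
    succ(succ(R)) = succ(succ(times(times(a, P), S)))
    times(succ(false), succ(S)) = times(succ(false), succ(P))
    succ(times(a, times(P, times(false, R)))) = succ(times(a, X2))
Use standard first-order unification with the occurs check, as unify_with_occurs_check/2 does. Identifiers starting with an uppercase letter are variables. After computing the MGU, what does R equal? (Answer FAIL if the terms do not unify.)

times(times(a, succ(a)), succ(a))

Bind S := succ(a); substituting into the 2 remaining equations that mention S gives: succ(succ(R)) = succ(succ(times(times(a, P), succ(a)))),  times(succ(false), succ(succ(a))) = times(succ(false), succ(P)).
Decompose succ/1: succ(R) = succ(times(times(a, P), succ(a))).
Decompose succ/1: R = times(times(a, P), succ(a)).
Bind R := times(times(a, P), succ(a)); substituting into the one remaining equation that mentions R gives: succ(times(a, times(P, times(false, times(times(a, P), succ(a)))))) = succ(times(a, X2)).
Decompose times/2: succ(false) = succ(false),  succ(succ(a)) = succ(P).
Delete trivial equation succ(false) = succ(false).
Decompose succ/1: succ(a) = P.
Bind P := succ(a); substituting into the remaining equation gives: succ(times(a, times(succ(a), times(false, times(times(a, succ(a)), succ(a)))))) = succ(times(a, X2)). Substituting into the earlier binding gives R := times(times(a, succ(a)), succ(a)).
Decompose succ/1: times(a, times(succ(a), times(false, times(times(a, succ(a)), succ(a))))) = times(a, X2).
Decompose times/2: a = a,  times(succ(a), times(false, times(times(a, succ(a)), succ(a)))) = X2.
Delete trivial equation a = a.
Bind X2 := times(succ(a), times(false, times(times(a, succ(a)), succ(a)))).
MGU = { S ↦ succ(a), R ↦ times(times(a, succ(a)), succ(a)), P ↦ succ(a), X2 ↦ times(succ(a), times(false, times(times(a, succ(a)), succ(a)))) }, so R ↦ times(times(a, succ(a)), succ(a)).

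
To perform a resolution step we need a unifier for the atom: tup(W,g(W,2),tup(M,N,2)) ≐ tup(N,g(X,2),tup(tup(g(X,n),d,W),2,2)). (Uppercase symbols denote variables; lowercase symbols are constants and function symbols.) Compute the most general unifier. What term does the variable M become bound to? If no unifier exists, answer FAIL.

tup(g(2,n),d,2)

Decompose tup/3: W ≐ N,  g(W,2) ≐ g(X,2),  tup(M,N,2) ≐ tup(tup(g(X,n),d,W),2,2).
Bind W := N; substituting into the remaining equations gives: g(N,2) ≐ g(X,2),  tup(M,N,2) ≐ tup(tup(g(X,n),d,N),2,2).
Decompose g/2: N ≐ X,  2 ≐ 2.
Bind N := X; substituting into the one remaining equation that mentions N gives: tup(M,X,2) ≐ tup(tup(g(X,n),d,X),2,2). Substituting into the earlier binding gives W := X.
Delete trivial equation 2 ≐ 2.
Decompose tup/3: M ≐ tup(g(X,n),d,X),  X ≐ 2,  2 ≐ 2.
Bind M := tup(g(X,n),d,X); no other remaining equation mentions M.
Bind X := 2; no other remaining equation mentions X. Substituting into the earlier bindings gives W := 2, N := 2, M := tup(g(2,n),d,2).
Delete trivial equation 2 ≐ 2.
MGU = { W ↦ 2, N ↦ 2, M ↦ tup(g(2,n),d,2), X ↦ 2 }, so M ↦ tup(g(2,n),d,2).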